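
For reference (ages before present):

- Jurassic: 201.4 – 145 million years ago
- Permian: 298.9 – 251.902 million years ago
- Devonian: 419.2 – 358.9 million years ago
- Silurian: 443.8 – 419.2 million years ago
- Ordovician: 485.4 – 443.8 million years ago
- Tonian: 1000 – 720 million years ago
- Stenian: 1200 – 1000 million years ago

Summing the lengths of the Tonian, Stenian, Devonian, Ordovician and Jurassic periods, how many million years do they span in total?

Each duration: Tonian = 280; Stenian = 200; Devonian = 60.3; Ordovician = 41.6; Jurassic = 56.4.
Sum: 280 + 200 + 60.3 + 41.6 + 56.4 = 638.3 Myr.

638.3 million years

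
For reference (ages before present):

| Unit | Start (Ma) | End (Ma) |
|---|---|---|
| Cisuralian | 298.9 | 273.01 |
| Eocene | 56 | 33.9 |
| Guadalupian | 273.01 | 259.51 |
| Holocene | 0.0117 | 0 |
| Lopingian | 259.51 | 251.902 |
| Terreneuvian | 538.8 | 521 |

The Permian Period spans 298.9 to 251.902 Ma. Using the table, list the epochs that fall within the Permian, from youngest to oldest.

Epochs with both bounds inside 298.9–251.902 Ma: Lopingian (259.51–251.902), Guadalupian (273.01–259.51), Cisuralian (298.9–273.01).

Lopingian, Guadalupian, Cisuralian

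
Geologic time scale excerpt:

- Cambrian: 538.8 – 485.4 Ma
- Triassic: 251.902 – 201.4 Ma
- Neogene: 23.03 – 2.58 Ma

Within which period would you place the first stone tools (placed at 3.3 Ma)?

Neogene

3.3 Ma lies between 23.03 and 2.58 Ma, so it falls in the Neogene.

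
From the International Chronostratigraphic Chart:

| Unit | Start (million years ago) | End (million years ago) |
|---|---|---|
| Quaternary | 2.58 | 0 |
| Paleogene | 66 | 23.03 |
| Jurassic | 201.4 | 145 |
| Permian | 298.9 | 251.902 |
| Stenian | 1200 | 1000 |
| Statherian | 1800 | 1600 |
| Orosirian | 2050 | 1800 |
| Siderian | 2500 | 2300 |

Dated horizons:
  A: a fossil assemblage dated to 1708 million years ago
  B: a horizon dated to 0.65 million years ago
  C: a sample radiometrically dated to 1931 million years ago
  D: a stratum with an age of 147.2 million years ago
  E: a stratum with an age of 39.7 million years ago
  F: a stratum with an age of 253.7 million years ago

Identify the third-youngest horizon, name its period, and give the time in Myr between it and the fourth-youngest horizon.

Sorted youngest-first by Ma: B (0.65), E (39.7), D (147.2), F (253.7), A (1708), C (1931).
The third youngest is D at 147.2 Ma, which lies in 201.4–145 Ma: the Jurassic.
The fourth youngest is F at 253.7 Ma; separation = |147.2 − 253.7| = 106.5 Myr.

D, in the Jurassic; 106.5 million years to F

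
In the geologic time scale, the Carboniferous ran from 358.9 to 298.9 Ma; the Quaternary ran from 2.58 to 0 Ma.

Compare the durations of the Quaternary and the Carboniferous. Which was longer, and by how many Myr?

Carboniferous, by 57.42 million years

Quaternary: 2.58 − 0 = 2.58 Myr.
Carboniferous: 358.9 − 298.9 = 60 Myr.
Difference: 60 − 2.58 = 57.42 Myr, so the Carboniferous was longer.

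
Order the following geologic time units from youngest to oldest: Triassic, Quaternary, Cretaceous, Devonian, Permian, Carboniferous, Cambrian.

Quaternary → Cretaceous → Triassic → Permian → Carboniferous → Devonian → Cambrian

Era membership (oldest first within each) — Paleozoic: Cambrian, Devonian, Carboniferous, Permian; Mesozoic: Triassic, Cretaceous; Cenozoic: Quaternary. Paleozoic precedes Mesozoic, which precedes Cenozoic. Concatenating the groups in that era order and then reversing gives youngest to oldest.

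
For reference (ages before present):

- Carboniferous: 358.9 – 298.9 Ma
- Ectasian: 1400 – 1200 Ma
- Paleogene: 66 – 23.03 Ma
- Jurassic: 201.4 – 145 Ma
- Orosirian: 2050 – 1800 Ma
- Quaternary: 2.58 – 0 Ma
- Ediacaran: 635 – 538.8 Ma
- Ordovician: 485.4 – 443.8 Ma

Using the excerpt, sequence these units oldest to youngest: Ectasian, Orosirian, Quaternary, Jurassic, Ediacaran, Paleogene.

Sorting by start age (descending Ma, since larger Ma = older): Orosirian start 2050, Ectasian start 1400, Ediacaran start 635, Jurassic start 201.4, Paleogene start 66, Quaternary start 2.58.

Orosirian, Ectasian, Ediacaran, Jurassic, Paleogene, Quaternary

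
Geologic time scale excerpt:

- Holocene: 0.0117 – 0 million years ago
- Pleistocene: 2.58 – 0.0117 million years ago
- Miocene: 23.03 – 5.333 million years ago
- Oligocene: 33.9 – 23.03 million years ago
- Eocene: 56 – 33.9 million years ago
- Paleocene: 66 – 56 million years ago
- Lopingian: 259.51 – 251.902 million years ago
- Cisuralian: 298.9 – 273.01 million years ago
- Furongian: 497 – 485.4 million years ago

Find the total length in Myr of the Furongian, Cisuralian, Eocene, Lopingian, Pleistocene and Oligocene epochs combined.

Duration is start − end for each: (497 − 485.4) + (298.9 − 273.01) + (56 − 33.9) + (259.51 − 251.902) + (2.58 − 0.0117) + (33.9 − 23.03).
That is 11.6 + 25.89 + 22.1 + 7.608 + 2.5683 + 10.87, which totals 80.6363 million years.

80.6363 million years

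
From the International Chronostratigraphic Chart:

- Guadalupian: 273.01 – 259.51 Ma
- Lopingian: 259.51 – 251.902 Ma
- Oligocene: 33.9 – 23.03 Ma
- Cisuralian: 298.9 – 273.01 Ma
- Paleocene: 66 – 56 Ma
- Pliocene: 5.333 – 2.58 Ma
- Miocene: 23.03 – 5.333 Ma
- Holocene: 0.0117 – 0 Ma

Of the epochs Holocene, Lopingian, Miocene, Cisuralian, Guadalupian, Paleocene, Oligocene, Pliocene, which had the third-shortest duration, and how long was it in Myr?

Durations: Holocene 0.0117; Lopingian 7.608; Miocene 17.697; Cisuralian 25.89; Guadalupian 13.5; Paleocene 10; Oligocene 10.87; Pliocene 2.753 Myr.
Sorted shortest-first: Holocene (0.0117), Pliocene (2.753), Lopingian (7.608), Paleocene (10), Oligocene (10.87), Guadalupian (13.5), Miocene (17.697), Cisuralian (25.89).
The third shortest is Lopingian at 7.608 Myr.

Lopingian, 7.608 million years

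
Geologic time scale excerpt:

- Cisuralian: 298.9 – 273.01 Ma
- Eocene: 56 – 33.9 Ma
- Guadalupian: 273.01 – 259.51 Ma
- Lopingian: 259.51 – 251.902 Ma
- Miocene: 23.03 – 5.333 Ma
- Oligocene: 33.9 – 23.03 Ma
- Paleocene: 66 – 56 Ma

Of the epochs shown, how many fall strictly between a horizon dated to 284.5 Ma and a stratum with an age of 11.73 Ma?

284.5 Ma sits inside the Cisuralian (298.9–273.01) and 11.73 Ma inside the Miocene (23.03–5.333); neither of those is wholly between the two dates.
The listed epochs lying completely between them are Guadalupian, Lopingian, Paleocene, Eocene, Oligocene — 5 in all.

5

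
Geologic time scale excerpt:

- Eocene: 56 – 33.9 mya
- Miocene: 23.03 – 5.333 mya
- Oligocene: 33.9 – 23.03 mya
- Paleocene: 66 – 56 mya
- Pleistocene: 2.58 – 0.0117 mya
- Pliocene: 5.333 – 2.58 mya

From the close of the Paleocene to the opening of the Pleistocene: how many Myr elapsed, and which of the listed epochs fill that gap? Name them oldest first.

53.42 million years; Eocene, Oligocene, Miocene, Pliocene

End of Paleocene = 56 Ma; start of Pleistocene = 2.58 Ma.
Gap = 56 − 2.58 = 53.42 Myr.
Epochs wholly inside 56–2.58 Ma: Eocene (56–33.9), Oligocene (33.9–23.03), Miocene (23.03–5.333), Pliocene (5.333–2.58).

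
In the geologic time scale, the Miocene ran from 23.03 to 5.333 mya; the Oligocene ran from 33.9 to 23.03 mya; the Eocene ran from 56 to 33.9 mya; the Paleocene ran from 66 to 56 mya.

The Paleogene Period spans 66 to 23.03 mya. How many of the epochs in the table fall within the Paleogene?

Epochs inside 66–23.03 Ma: Paleocene, Eocene, Oligocene — 3 in total.

3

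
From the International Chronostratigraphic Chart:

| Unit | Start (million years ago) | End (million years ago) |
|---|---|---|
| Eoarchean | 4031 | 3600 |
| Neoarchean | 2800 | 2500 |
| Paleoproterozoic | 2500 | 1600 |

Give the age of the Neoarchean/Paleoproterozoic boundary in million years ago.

2500 million years ago

The Neoarchean ends and the Paleoproterozoic begins at 2500 million years ago.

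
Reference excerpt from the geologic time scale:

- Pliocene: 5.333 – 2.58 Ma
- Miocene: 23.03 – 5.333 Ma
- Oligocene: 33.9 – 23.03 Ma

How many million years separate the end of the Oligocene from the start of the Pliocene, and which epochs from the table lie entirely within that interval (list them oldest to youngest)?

17.697 million years; Miocene

End of Oligocene = 23.03 Ma; start of Pliocene = 5.333 Ma.
Gap = 23.03 − 5.333 = 17.697 Myr.
Epochs wholly inside 23.03–5.333 Ma: Miocene (23.03–5.333).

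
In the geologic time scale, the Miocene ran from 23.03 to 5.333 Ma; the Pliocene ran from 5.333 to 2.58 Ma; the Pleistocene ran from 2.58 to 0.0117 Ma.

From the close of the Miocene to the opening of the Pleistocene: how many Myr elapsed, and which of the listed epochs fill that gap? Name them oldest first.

2.753 million years; Pliocene

End of Miocene = 5.333 Ma; start of Pleistocene = 2.58 Ma.
Gap = 5.333 − 2.58 = 2.753 Myr.
Epochs wholly inside 5.333–2.58 Ma: Pliocene (5.333–2.58).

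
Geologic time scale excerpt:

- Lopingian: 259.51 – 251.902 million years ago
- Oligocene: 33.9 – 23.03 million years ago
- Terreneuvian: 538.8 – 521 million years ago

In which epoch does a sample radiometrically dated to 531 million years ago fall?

531 Ma lies between 538.8 and 521 Ma, so it falls in the Terreneuvian.

Terreneuvian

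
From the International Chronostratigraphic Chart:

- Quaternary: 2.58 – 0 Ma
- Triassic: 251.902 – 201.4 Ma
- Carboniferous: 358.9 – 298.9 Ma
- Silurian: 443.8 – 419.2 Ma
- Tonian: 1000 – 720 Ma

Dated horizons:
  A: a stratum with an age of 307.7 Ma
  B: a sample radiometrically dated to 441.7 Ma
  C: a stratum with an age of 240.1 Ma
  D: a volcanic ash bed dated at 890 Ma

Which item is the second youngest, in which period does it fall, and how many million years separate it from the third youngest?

A, in the Carboniferous; 134 million years to B

Smaller Ma means younger, so youngest first: C 240.1 < A 307.7 < B 441.7 < D 890.
Counting 2 along gives A (307.7 Ma); the excerpt puts that inside the Carboniferous, 358.9–298.9 Ma.
Next in line is B (441.7 Ma), and 441.7 − 307.7 = 134 Myr.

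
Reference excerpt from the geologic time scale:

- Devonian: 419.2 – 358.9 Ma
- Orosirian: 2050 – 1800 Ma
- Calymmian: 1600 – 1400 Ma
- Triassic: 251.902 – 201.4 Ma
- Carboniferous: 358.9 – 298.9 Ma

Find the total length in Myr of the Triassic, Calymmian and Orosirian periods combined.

Duration is start − end for each: (251.902 − 201.4) + (1600 − 1400) + (2050 − 1800).
That is 50.502 + 200 + 250, which totals 500.502 million years.

500.502 million years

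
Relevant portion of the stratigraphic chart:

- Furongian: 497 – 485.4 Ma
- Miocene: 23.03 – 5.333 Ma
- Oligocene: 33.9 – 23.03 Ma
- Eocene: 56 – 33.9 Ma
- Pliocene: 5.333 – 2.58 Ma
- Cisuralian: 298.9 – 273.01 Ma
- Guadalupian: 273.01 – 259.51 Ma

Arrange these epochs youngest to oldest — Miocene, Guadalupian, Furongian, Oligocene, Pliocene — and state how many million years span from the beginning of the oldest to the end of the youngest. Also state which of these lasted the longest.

From the excerpt: Miocene 23.03–5.333; Guadalupian 273.01–259.51; Furongian 497–485.4; Oligocene 33.9–23.03; Pliocene 5.333–2.58 (Ma).
Larger Ma is earlier, so the oldest is Furongian and the youngest is Pliocene; youngest to oldest: Pliocene, Miocene, Oligocene, Guadalupian, Furongian.
Oldest start 497 minus youngest end 2.58 gives 494.42 Myr overall.
Individual lengths (start − end): Miocene 17.697; Guadalupian 13.5; Oligocene 10.87; Furongian 11.6; Pliocene 2.753. The largest is Miocene at 17.697 Myr.

Pliocene, Miocene, Oligocene, Guadalupian, Furongian; total span 494.42 Myr; longest is Miocene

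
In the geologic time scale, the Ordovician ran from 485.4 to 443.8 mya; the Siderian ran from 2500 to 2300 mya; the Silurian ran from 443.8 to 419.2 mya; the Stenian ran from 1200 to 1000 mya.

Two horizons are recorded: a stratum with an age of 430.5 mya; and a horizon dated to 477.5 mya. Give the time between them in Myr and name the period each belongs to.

Elapsed time: 477.5 − 430.5 = 47 Myr.
430.5 Ma lies within 443.8–419.2 Ma: Silurian.
477.5 Ma lies within 485.4–443.8 Ma: Ordovician.

47 million years apart; the first in the Silurian, the second in the Ordovician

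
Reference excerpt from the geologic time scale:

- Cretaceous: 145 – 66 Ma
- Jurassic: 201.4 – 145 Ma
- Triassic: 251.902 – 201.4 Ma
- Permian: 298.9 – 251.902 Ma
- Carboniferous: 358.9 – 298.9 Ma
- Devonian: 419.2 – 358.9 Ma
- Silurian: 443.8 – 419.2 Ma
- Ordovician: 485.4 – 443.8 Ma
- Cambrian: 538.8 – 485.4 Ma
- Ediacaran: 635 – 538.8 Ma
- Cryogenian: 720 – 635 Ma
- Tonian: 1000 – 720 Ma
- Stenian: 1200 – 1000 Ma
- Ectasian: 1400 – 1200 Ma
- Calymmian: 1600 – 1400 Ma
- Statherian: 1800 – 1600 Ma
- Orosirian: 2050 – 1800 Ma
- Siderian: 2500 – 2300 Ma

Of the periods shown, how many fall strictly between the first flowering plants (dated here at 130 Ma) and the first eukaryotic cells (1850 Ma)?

15

1850 Ma sits inside the Orosirian (2050–1800) and 130 Ma inside the Cretaceous (145–66); neither of those is wholly between the two dates.
The listed periods lying completely between them are Statherian, Calymmian, Ectasian, Stenian, Tonian, Cryogenian, Ediacaran, Cambrian, Ordovician, Silurian, Devonian, Carboniferous, Permian, Triassic, Jurassic — 15 in all.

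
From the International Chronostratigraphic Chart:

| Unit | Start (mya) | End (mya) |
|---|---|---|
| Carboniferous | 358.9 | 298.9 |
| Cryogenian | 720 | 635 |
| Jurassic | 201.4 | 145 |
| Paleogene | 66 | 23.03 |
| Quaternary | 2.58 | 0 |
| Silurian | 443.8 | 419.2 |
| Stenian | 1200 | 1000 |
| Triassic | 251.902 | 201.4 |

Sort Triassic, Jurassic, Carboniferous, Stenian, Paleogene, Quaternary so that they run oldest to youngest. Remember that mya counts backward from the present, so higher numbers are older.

Stenian, Carboniferous, Triassic, Jurassic, Paleogene, Quaternary

The oldest of these is Stenian (starts 1200 Ma) and the youngest is Quaternary (ends 0 Ma).
In between, by decreasing start age: Carboniferous (358.9), Triassic (251.902), Jurassic (201.4), Paleogene (66).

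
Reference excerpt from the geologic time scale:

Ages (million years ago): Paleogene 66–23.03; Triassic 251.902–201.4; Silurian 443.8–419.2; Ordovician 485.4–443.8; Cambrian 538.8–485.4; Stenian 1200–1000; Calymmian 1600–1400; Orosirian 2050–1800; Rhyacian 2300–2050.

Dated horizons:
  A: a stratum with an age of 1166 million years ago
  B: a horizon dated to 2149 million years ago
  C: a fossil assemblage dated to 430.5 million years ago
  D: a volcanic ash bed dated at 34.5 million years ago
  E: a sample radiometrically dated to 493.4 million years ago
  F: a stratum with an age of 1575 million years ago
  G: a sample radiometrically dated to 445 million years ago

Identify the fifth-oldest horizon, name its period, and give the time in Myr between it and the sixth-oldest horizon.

G, in the Ordovician; 14.5 million years to C

Larger Ma means older, so oldest first: B 2149 > F 1575 > A 1166 > E 493.4 > G 445 > C 430.5 > D 34.5.
Counting 5 along gives G (445 Ma); the excerpt puts that inside the Ordovician, 485.4–443.8 Ma.
Next in line is C (430.5 Ma), and 445 − 430.5 = 14.5 Myr.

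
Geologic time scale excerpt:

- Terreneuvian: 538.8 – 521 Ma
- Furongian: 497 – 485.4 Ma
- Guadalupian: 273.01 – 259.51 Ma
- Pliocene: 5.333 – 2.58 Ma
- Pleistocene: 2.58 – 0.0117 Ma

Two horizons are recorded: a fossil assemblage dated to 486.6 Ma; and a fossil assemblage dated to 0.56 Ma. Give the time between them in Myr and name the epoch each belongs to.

486.04 million years apart; the first in the Furongian, the second in the Pleistocene

Elapsed time: 486.6 − 0.56 = 486.04 Myr.
486.6 Ma lies within 497–485.4 Ma: Furongian.
0.56 Ma lies within 2.58–0.0117 Ma: Pleistocene.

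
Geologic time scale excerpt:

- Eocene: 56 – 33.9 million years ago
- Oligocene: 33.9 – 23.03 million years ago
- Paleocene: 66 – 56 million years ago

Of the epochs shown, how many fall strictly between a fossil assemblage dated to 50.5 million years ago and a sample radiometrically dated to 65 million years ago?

0

The older date is 65 Ma and the younger is 50.5 Ma.
No epoch both begins after 65 Ma and ends before 50.5 Ma, so the count is 0.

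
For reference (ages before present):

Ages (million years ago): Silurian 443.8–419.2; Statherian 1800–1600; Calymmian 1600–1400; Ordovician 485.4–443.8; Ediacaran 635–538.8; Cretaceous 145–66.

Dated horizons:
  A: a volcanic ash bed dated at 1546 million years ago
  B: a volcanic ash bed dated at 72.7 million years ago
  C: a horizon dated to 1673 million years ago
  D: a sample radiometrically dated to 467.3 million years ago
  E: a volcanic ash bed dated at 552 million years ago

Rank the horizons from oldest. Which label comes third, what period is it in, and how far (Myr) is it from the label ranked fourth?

E, in the Ediacaran; 84.7 million years to D

Larger Ma means older, so oldest first: C 1673 > A 1546 > E 552 > D 467.3 > B 72.7.
Counting 3 along gives E (552 Ma); the excerpt puts that inside the Ediacaran, 635–538.8 Ma.
Next in line is D (467.3 Ma), and 552 − 467.3 = 84.7 Myr.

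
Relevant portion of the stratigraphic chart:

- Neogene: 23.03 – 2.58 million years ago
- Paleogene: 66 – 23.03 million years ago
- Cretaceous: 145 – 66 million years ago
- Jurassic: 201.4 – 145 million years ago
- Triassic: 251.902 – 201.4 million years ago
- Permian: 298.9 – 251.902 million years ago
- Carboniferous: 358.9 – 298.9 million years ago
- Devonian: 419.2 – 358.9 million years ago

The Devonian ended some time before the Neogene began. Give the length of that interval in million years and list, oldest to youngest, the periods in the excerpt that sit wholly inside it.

335.87 million years; Carboniferous, Permian, Triassic, Jurassic, Cretaceous, Paleogene

The Devonian closes at 358.9 Ma and the Neogene opens at 23.03 Ma, so the interval is 358.9 − 23.03 = 335.87 Myr.
A period fits inside if it starts at or after 358.9 Ma and ends at or before 23.03 Ma; oldest first that gives Carboniferous, Permian, Triassic, Jurassic, Cretaceous, Paleogene.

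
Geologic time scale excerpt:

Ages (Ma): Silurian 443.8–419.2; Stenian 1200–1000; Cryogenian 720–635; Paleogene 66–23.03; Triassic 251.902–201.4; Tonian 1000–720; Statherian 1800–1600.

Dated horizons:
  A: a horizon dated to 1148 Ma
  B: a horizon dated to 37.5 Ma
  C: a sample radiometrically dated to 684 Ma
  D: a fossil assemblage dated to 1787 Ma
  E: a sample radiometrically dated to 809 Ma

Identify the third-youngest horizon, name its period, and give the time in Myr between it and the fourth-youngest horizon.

E, in the Tonian; 339 million years to A

Sorted youngest-first by Ma: B (37.5), C (684), E (809), A (1148), D (1787).
The third youngest is E at 809 Ma, which lies in 1000–720 Ma: the Tonian.
The fourth youngest is A at 1148 Ma; separation = |809 − 1148| = 339 Myr.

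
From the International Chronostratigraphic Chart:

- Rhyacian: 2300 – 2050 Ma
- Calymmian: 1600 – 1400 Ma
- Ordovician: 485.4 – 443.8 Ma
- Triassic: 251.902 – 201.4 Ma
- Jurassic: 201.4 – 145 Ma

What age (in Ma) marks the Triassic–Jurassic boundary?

201.4 Ma

The Triassic ends and the Jurassic begins at 201.4 Ma.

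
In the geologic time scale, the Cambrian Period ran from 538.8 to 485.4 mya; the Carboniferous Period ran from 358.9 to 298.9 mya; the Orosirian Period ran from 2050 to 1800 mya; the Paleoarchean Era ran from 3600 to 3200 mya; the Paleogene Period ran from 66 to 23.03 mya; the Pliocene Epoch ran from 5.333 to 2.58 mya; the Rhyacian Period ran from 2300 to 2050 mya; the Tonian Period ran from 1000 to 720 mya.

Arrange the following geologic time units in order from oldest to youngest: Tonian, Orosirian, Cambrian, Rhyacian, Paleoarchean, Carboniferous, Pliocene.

Paleoarchean, then Rhyacian, then Orosirian, then Tonian, then Cambrian, then Carboniferous, then Pliocene

Read off each span (Ma): Tonian 1000–720; Orosirian 2050–1800; Cambrian 538.8–485.4; Rhyacian 2300–2050; Paleoarchean 3600–3200; Carboniferous 358.9–298.9; Pliocene 5.333–2.58.
Larger Ma is older, so oldest→youngest is Paleoarchean, Rhyacian, Orosirian, Tonian, Cambrian, Carboniferous, Pliocene.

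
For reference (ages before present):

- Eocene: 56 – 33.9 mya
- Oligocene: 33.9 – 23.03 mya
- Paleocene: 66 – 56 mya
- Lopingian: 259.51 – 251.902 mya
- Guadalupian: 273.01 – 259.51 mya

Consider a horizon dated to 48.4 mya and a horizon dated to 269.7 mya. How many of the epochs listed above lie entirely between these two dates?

2

269.7 Ma sits inside the Guadalupian (273.01–259.51) and 48.4 Ma inside the Eocene (56–33.9); neither of those is wholly between the two dates.
The listed epochs lying completely between them are Lopingian, Paleocene — 2 in all.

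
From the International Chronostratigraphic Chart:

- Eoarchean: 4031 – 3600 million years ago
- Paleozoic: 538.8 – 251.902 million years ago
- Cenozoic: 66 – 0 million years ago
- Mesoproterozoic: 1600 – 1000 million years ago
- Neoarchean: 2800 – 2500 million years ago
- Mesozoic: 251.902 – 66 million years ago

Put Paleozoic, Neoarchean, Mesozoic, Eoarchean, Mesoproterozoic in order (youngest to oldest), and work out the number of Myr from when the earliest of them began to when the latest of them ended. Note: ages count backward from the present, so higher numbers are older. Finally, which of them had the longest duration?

Start ages (Ma): Eoarchean 4031, Neoarchean 2800, Mesoproterozoic 1600, Paleozoic 538.8, Mesozoic 251.902.
Ordered youngest to oldest: Mesozoic, Paleozoic, Mesoproterozoic, Neoarchean, Eoarchean.
Span = 4031 − 66 = 3965 Myr.
Durations: Eoarchean 431, Paleozoic 286.898, Mesoproterozoic 600, Mesozoic 185.902, Neoarchean 300 → longest is Mesoproterozoic (600 Myr).

Mesozoic, Paleozoic, Mesoproterozoic, Neoarchean, Eoarchean; total span 3965 Myr; longest is Mesoproterozoic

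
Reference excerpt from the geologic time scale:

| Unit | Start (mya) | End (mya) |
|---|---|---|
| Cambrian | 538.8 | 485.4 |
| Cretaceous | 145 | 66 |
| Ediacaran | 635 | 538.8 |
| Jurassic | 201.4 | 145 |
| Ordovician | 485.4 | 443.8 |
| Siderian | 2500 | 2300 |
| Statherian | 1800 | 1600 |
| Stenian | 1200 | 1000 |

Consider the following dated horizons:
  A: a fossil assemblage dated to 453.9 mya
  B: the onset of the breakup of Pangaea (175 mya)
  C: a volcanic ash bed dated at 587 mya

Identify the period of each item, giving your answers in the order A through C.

A — Ordovician; B — Jurassic; C — Ediacaran

Match each age against the start–end ranges in the excerpt: A = 453.9 Ma → Ordovician (485.4–443.8); B = 175 Ma → Jurassic (201.4–145); C = 587 Ma → Ediacaran (635–538.8).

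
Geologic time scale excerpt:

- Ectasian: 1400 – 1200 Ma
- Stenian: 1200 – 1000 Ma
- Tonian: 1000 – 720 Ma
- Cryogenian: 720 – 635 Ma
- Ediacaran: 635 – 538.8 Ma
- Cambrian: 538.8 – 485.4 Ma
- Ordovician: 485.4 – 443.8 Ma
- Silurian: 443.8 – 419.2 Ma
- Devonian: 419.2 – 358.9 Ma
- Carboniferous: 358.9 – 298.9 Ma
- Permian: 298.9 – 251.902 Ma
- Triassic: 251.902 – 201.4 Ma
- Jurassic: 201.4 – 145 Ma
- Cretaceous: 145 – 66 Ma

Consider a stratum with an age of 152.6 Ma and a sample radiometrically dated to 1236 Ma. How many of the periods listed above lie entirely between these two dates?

1236 Ma sits inside the Ectasian (1400–1200) and 152.6 Ma inside the Jurassic (201.4–145); neither of those is wholly between the two dates.
The listed periods lying completely between them are Stenian, Tonian, Cryogenian, Ediacaran, Cambrian, Ordovician, Silurian, Devonian, Carboniferous, Permian, Triassic — 11 in all.

11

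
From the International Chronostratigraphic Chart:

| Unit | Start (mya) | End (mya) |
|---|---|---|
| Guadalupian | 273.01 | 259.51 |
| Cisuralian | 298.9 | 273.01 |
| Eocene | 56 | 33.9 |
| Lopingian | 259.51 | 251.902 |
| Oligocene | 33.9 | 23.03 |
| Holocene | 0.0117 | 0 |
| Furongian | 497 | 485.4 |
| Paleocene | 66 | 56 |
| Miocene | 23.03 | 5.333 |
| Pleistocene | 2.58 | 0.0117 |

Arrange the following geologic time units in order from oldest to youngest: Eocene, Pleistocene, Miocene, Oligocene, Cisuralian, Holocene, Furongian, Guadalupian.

Furongian → Cisuralian → Guadalupian → Eocene → Oligocene → Miocene → Pleistocene → Holocene

Sorting by start age (descending Ma, since larger Ma = older): Furongian start 497, Cisuralian start 298.9, Guadalupian start 273.01, Eocene start 56, Oligocene start 33.9, Miocene start 23.03, Pleistocene start 2.58, Holocene start 0.0117.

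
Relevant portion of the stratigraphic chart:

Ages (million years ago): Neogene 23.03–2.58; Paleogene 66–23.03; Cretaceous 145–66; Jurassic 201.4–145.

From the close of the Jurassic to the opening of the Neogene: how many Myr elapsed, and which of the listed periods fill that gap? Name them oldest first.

121.97 million years; Cretaceous, Paleogene

End of Jurassic = 145 Ma; start of Neogene = 23.03 Ma.
Gap = 145 − 23.03 = 121.97 Myr.
Periods wholly inside 145–23.03 Ma: Cretaceous (145–66), Paleogene (66–23.03).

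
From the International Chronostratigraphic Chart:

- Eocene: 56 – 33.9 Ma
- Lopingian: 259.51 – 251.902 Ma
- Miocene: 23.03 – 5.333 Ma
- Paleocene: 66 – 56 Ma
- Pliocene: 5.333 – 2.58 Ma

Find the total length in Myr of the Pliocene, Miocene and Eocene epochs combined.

42.55 million years

Each duration: Pliocene = 2.753; Miocene = 17.697; Eocene = 22.1.
Sum: 2.753 + 17.697 + 22.1 = 42.55 Myr.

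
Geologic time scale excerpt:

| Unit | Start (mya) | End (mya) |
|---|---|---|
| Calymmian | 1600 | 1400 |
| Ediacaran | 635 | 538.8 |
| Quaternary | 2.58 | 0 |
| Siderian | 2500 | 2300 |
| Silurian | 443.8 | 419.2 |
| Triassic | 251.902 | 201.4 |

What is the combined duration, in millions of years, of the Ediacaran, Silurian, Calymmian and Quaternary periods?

323.38 million years

Each duration: Ediacaran = 96.2; Silurian = 24.6; Calymmian = 200; Quaternary = 2.58.
Sum: 96.2 + 24.6 + 200 + 2.58 = 323.38 Myr.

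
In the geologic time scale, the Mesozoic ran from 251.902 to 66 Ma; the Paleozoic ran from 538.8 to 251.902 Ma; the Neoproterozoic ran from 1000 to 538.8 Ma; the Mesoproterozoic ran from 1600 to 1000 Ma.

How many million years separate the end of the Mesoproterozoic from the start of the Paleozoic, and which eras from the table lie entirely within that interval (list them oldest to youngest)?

461.2 million years; Neoproterozoic

End of Mesoproterozoic = 1000 Ma; start of Paleozoic = 538.8 Ma.
Gap = 1000 − 538.8 = 461.2 Myr.
Eras wholly inside 1000–538.8 Ma: Neoproterozoic (1000–538.8).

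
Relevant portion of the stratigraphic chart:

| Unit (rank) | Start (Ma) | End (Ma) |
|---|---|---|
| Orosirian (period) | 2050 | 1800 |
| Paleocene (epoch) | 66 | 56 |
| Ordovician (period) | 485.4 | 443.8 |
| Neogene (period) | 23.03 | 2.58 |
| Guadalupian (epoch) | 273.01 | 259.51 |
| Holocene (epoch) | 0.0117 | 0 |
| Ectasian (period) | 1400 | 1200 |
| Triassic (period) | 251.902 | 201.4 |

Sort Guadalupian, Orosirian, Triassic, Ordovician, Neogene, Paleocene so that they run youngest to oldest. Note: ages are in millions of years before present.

Neogene, Paleocene, Triassic, Guadalupian, Ordovician, Orosirian

Sorting by start age (ascending Ma, since larger Ma = older): Neogene start 23.03, Paleocene start 66, Triassic start 251.902, Guadalupian start 273.01, Ordovician start 485.4, Orosirian start 2050.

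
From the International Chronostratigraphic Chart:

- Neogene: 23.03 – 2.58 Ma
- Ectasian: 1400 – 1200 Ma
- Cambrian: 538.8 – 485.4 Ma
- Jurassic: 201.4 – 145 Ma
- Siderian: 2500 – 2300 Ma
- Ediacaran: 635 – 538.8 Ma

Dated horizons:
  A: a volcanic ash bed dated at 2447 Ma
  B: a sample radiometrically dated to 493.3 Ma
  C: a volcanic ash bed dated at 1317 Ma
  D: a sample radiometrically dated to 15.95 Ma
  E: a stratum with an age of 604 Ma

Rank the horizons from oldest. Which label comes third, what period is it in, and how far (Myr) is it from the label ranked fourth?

E, in the Ediacaran; 110.7 million years to B

Sorted oldest-first by Ma: A (2447), C (1317), E (604), B (493.3), D (15.95).
The third oldest is E at 604 Ma, which lies in 635–538.8 Ma: the Ediacaran.
The fourth oldest is B at 493.3 Ma; separation = |604 − 493.3| = 110.7 Myr.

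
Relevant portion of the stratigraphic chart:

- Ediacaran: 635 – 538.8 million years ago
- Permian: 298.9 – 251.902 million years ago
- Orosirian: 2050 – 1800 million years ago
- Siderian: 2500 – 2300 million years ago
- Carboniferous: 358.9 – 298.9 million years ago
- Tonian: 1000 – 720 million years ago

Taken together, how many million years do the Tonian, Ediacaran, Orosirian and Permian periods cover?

Duration is start − end for each: (1000 − 720) + (635 − 538.8) + (2050 − 1800) + (298.9 − 251.902).
That is 280 + 96.2 + 250 + 46.998, which totals 673.198 million years.

673.198 million years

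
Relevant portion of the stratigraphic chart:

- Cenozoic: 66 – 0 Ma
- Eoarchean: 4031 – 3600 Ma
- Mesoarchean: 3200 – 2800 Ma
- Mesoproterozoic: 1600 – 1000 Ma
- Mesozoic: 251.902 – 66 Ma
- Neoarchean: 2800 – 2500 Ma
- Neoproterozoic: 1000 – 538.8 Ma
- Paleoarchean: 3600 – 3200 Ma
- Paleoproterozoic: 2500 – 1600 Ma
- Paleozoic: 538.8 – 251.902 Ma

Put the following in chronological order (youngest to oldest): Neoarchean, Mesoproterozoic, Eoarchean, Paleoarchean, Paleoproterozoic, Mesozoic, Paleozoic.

Sorting by start age (ascending Ma, since larger Ma = older): Mesozoic began 251.902, Paleozoic began 538.8, Mesoproterozoic began 1600, Paleoproterozoic began 2500, Neoarchean began 2800, Paleoarchean began 3600, Eoarchean began 4031.

Mesozoic → Paleozoic → Mesoproterozoic → Paleoproterozoic → Neoarchean → Paleoarchean → Eoarchean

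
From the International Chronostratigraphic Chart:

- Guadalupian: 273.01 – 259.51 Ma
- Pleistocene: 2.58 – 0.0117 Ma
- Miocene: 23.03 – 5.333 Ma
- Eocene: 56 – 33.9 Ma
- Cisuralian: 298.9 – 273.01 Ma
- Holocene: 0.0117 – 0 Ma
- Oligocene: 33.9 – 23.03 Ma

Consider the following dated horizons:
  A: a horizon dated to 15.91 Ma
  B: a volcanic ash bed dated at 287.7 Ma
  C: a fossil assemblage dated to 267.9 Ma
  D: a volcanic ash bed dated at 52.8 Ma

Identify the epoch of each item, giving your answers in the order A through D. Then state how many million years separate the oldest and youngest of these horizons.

A — Miocene; B — Cisuralian; C — Guadalupian; D — Eocene; span 271.79 million years

Match each age against the start–end ranges in the excerpt: A = 15.91 Ma → Miocene (23.03–5.333); B = 287.7 Ma → Cisuralian (298.9–273.01); C = 267.9 Ma → Guadalupian (273.01–259.51); D = 52.8 Ma → Eocene (56–33.9).
The largest age is 287.7 Ma and the smallest is 15.91 Ma; their difference is 271.79 Myr.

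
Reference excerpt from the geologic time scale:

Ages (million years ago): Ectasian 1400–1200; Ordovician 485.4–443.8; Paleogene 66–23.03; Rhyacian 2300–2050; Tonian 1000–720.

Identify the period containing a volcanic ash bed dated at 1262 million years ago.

1262 Ma lies between 1400 and 1200 Ma, so it falls in the Ectasian.

Ectasian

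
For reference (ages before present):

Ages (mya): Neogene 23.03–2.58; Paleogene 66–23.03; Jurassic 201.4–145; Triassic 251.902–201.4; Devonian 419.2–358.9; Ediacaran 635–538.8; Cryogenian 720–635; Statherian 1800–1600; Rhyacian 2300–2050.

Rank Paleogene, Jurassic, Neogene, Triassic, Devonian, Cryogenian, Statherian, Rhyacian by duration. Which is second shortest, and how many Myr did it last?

Paleogene, 42.97 million years

Start − end for each: Paleogene 66 − 23.03 = 42.97; Jurassic 201.4 − 145 = 56.4; Neogene 23.03 − 2.58 = 20.45; Triassic 251.902 − 201.4 = 50.502; Devonian 419.2 − 358.9 = 60.3; Cryogenian 720 − 635 = 85; Statherian 1800 − 1600 = 200; Rhyacian 2300 − 2050 = 250.
Ranking these from shortest: Neogene < Paleogene < Triassic < Jurassic < Devonian < Cryogenian < Statherian < Rhyacian.
Position 2 in that ranking is Paleogene, which lasted 42.97 Myr.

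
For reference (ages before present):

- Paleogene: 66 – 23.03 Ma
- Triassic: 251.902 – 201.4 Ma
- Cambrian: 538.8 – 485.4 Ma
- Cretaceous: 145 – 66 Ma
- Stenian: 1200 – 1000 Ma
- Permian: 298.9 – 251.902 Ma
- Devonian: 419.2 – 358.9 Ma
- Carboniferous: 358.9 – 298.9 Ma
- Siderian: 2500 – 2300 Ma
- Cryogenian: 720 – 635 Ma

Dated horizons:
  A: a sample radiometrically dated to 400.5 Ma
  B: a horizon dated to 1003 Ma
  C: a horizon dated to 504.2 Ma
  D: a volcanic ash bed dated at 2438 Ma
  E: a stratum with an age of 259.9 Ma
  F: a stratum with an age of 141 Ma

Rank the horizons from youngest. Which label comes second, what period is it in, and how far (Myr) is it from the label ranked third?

Sorted youngest-first by Ma: F (141), E (259.9), A (400.5), C (504.2), B (1003), D (2438).
The second youngest is E at 259.9 Ma, which lies in 298.9–251.902 Ma: the Permian.
The third youngest is A at 400.5 Ma; separation = |259.9 − 400.5| = 140.6 Myr.

E, in the Permian; 140.6 million years to A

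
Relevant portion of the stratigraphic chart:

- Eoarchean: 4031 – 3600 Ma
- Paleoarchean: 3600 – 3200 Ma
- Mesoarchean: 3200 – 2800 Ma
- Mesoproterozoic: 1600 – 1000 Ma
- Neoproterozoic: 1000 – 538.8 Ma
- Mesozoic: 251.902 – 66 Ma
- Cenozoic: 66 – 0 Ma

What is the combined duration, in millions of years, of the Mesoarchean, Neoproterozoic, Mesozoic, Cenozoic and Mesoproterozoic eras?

Each duration: Mesoarchean = 400; Neoproterozoic = 461.2; Mesozoic = 185.902; Cenozoic = 66; Mesoproterozoic = 600.
Sum: 400 + 461.2 + 185.902 + 66 + 600 = 1713.102 Myr.

1713.102 million years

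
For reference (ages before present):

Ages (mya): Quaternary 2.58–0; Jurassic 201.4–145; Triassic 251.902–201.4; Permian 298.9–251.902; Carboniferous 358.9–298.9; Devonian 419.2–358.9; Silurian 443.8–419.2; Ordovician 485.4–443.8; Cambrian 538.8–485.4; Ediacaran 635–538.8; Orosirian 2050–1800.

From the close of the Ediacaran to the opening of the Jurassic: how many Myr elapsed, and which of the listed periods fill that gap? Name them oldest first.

End of Ediacaran = 538.8 Ma; start of Jurassic = 201.4 Ma.
Gap = 538.8 − 201.4 = 337.4 Myr.
Periods wholly inside 538.8–201.4 Ma: Cambrian (538.8–485.4), Ordovician (485.4–443.8), Silurian (443.8–419.2), Devonian (419.2–358.9), Carboniferous (358.9–298.9), Permian (298.9–251.902), Triassic (251.902–201.4).

337.4 million years; Cambrian, Ordovician, Silurian, Devonian, Carboniferous, Permian, Triassic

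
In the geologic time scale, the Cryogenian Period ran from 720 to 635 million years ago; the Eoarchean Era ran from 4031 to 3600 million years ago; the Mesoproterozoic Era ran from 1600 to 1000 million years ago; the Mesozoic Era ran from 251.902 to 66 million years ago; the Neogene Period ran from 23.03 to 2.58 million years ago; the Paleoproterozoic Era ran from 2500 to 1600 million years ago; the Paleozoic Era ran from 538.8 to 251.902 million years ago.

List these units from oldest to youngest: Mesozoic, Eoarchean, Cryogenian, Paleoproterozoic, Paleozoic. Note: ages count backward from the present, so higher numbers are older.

The oldest of these is Eoarchean (starts 4031 Ma) and the youngest is Mesozoic (ends 66 Ma).
In between, by decreasing start age: Paleoproterozoic (2500), Cryogenian (720), Paleozoic (538.8).

Eoarchean, Paleoproterozoic, Cryogenian, Paleozoic, Mesozoic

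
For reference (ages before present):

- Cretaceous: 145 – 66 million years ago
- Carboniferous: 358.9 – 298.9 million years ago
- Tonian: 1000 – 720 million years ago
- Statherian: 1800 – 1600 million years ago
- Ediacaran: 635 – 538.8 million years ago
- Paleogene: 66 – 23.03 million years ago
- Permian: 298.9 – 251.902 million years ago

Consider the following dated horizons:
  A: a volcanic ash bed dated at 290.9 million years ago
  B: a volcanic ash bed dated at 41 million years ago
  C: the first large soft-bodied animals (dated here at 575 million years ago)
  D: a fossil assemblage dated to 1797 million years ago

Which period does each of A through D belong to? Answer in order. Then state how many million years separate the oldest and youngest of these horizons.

A — Permian; B — Paleogene; C — Ediacaran; D — Statherian; span 1756 million years

A: 290.9 Ma lies in 298.9–251.902 Ma, so Permian.
B: 41 Ma lies in 66–23.03 Ma, so Paleogene.
C: 575 Ma lies in 635–538.8 Ma, so Ediacaran.
D: 1797 Ma lies in 1800–1600 Ma, so Statherian.
Oldest = 1797 Ma, youngest = 41 Ma → span 1756 Myr.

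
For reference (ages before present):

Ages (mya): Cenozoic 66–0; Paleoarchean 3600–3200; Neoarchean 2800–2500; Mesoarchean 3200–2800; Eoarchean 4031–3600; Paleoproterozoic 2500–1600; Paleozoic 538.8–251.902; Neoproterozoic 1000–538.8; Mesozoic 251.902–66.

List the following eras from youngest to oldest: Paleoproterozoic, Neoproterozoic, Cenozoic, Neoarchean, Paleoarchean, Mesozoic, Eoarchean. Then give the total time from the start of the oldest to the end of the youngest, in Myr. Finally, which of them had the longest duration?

Start ages (Ma): Eoarchean 4031, Paleoarchean 3600, Neoarchean 2800, Paleoproterozoic 2500, Neoproterozoic 1000, Mesozoic 251.902, Cenozoic 66.
Ordered youngest to oldest: Cenozoic, Mesozoic, Neoproterozoic, Paleoproterozoic, Neoarchean, Paleoarchean, Eoarchean.
Span = 4031 − 0 = 4031 Myr.
Durations: Cenozoic 66, Neoproterozoic 461.2, Paleoarchean 400, Mesozoic 185.902, Eoarchean 431, Neoarchean 300, Paleoproterozoic 900 → longest is Paleoproterozoic (900 Myr).

Cenozoic, Mesozoic, Neoproterozoic, Paleoproterozoic, Neoarchean, Paleoarchean, Eoarchean; total span 4031 Myr; longest is Paleoproterozoic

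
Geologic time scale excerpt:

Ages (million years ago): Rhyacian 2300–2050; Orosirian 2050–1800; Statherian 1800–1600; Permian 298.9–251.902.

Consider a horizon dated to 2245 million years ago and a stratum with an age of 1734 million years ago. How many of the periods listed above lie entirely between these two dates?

1

2245 Ma sits inside the Rhyacian (2300–2050) and 1734 Ma inside the Statherian (1800–1600); neither of those is wholly between the two dates.
The listed periods lying completely between them are Orosirian — 1 in all.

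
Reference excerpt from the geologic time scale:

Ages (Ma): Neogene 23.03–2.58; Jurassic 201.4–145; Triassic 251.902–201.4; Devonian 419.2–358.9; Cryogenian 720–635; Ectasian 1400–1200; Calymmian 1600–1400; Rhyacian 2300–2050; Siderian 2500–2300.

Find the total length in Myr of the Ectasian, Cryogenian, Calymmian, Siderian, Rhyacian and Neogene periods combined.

955.45 million years

Duration is start − end for each: (1400 − 1200) + (720 − 635) + (1600 − 1400) + (2500 − 2300) + (2300 − 2050) + (23.03 − 2.58).
That is 200 + 85 + 200 + 200 + 250 + 20.45, which totals 955.45 million years.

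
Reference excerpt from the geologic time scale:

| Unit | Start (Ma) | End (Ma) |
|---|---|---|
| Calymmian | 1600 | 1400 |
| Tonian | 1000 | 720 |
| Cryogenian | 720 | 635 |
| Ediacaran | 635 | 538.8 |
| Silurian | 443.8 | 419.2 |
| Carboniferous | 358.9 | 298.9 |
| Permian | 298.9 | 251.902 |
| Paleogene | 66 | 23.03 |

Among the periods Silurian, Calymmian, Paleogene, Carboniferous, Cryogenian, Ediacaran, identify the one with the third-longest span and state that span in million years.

Durations: Silurian 24.6; Calymmian 200; Paleogene 42.97; Carboniferous 60; Cryogenian 85; Ediacaran 96.2 Myr.
Sorted longest-first: Calymmian (200), Ediacaran (96.2), Cryogenian (85), Carboniferous (60), Paleogene (42.97), Silurian (24.6).
The third longest is Cryogenian at 85 Myr.

Cryogenian, 85 million years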